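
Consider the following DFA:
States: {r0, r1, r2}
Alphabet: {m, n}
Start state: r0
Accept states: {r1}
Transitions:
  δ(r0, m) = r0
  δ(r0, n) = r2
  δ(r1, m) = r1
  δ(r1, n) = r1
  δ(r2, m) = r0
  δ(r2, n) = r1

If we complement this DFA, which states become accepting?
Complement accept states = All states \ Original accept states
= {r0, r1, r2} \ {r1}
{r0, r2}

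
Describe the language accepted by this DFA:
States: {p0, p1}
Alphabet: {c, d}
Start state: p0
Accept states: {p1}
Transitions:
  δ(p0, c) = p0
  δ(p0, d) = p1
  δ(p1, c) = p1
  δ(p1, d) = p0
Testing a few strings:
  'dd' → reject
  'd' → accept
  'c' → reject
  'ccc' → reject
State roles: p0=even number of d's so far; p1=odd number of d's so far
All strings over {c,d} with an odd number of d's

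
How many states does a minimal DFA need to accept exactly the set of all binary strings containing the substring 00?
By Myhill–Nerode, count the distinguishable equivalence classes: 3 classes — one per longest suffix of the input that is a prefix of '00' (lengths 0 through 1), plus an absorbing 'already seen 00' class.
3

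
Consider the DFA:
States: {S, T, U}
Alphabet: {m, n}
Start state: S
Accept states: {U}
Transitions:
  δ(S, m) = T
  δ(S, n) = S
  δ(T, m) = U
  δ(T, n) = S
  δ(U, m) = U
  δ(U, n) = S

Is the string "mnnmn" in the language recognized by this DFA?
Processing string "mnnmn":
  S --m--> T
  T --n--> S
  S --n--> S
  S --m--> T
  T --n--> S
Final state: S
Accept states: {U}
No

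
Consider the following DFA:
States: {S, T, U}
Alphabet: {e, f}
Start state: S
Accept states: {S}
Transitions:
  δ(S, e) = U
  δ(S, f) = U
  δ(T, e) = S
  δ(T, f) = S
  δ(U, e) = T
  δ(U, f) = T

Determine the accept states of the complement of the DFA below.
Complement accept states = All states \ Original accept states
= {S, T, U} \ {S}
{T, U}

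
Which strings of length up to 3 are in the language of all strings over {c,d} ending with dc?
dc, cdc, ddc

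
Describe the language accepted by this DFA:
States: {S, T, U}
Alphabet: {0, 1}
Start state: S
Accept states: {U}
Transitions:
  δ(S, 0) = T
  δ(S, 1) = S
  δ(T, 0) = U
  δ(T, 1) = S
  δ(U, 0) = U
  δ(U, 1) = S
Testing a few strings:
  '01' → reject
  '100' → accept
  '00' → accept
  '11' → reject
State roles: S=last symbol not 0; T=one trailing 0; U=two trailing 0's
All binary strings ending with 00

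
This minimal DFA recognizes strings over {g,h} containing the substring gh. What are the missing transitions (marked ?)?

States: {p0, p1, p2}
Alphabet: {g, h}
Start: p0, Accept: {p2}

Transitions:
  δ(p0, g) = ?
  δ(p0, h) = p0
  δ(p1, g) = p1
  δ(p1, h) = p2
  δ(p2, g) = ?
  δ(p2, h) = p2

From the language and accept set, identify what each state tracks — p0: no g seen yet; p1: seen a g, waiting for h; p2: substring gh seen.
Each missing δ(q, a) is the state matching the new tracked value after reading a.
δ(p0, g) = p1; δ(p2, g) = p2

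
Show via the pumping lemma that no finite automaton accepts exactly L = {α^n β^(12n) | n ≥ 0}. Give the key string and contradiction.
Assume L is regular with pumping length p. Idea: pumping the α-block breaks the 1:12 ratio.
Choose s = α^p β^(12p) (length 13p ≥ p). By the pumping lemma, s = xyz with |xy| ≤ p, |y| > 0, so y = α^k with k ≥ 1. Then xy²z = α^(p+k) β^(12p). For this to be in L we would need 12p = 12(p+k), i.e. 12k = 0, contradicting k ≥ 1. So xy²z ∉ L.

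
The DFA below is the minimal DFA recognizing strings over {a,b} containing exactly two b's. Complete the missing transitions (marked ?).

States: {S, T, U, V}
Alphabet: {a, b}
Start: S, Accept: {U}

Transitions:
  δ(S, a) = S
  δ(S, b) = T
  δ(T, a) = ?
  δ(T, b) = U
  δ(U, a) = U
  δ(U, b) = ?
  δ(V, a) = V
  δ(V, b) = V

From the language and accept set, identify what each state tracks — S: zero b's; T: one b; U: two b's; V: ≥ three b's (dead).
Each missing δ(q, a) is the state matching the new tracked value after reading a.
δ(T, a) = T; δ(U, b) = V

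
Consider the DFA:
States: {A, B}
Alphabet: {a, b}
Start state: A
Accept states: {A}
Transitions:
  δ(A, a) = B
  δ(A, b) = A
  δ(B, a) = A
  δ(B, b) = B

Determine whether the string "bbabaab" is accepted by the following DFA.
Processing string "bbabaab":
  A --b--> A
  A --b--> A
  A --a--> B
  B --b--> B
  B --a--> A
  A --a--> B
  B --b--> B
Final state: B
Accept states: {A}
No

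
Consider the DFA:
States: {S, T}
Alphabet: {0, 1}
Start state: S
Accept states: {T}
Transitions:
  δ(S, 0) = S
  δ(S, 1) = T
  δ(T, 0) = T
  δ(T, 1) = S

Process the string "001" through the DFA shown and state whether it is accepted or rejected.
Processing string "001":
  S --0--> S
  S --0--> S
  S --1--> T
Final state: T
Accept states: {T}
Yes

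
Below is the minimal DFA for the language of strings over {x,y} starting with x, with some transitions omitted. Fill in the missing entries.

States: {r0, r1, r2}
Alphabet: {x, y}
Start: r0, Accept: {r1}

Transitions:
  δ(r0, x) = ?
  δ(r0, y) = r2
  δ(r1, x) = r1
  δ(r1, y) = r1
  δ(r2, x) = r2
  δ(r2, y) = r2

From the language and accept set, identify what each state tracks — r0: no input read; r1: started with x; r2: started with y (dead).
Each missing δ(q, a) is the state matching the new tracked value after reading a.
δ(r0, x) = r1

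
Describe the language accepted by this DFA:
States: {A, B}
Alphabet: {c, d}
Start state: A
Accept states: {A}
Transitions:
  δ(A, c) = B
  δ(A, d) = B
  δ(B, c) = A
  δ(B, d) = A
Testing a few strings:
  'd' → reject
  'c' → reject
  'dcc' → reject
  'ddd' → reject
State roles: A=even length so far; B=odd length so far
All strings over {c,d} of even length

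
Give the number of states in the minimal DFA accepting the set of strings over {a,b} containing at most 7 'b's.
By Myhill–Nerode, count the distinguishable equivalence classes: 9 classes — having seen 0, 1, …, 7, or >7 copies of 'b'; counts 0 through 7 are accepting and >7 is dead.
9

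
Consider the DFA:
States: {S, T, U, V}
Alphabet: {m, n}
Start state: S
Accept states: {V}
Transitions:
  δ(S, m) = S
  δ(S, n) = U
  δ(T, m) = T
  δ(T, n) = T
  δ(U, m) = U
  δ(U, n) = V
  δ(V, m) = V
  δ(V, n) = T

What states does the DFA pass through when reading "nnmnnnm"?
read 'n': S → U
  read 'n': U → V
  read 'm': V → V
  read 'n': V → T
  read 'n': T → T
  read 'n': T → T
  read 'm': T → T
S -> U -> V -> V -> T -> T -> T -> T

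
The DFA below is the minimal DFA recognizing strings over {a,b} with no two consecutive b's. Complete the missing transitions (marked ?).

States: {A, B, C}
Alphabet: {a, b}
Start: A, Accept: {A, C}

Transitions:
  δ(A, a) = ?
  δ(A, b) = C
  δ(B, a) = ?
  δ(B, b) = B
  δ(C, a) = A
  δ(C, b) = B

From the language and accept set, identify what each state tracks — A: last symbol not b (ok); B: saw bb (dead); C: last symbol b (ok).
Each missing δ(q, a) is the state matching the new tracked value after reading a.
δ(A, a) = A; δ(B, a) = B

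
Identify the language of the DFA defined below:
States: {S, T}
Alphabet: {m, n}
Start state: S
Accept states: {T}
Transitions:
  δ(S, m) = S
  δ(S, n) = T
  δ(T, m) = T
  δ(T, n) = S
Testing a few strings:
  'nm' → accept
  'nn' → reject
  'nnn' → accept
  'm' → reject
State roles: S=even number of n's so far; T=odd number of n's so far
All strings over {m,n} with an odd number of n's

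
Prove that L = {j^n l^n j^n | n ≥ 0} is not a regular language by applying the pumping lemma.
Assume L is regular with pumping length p. Idea: pumping the first j-block unbalances it against the other two.
Choose s = j^p l^p j^p ∈ L (|s| = 3p ≥ p). By the pumping lemma, s = xyz with |xy| ≤ p, |y| > 0, so y = j^k with k ≥ 1, inside the first j-block. Then xy²z = j^(p+k) l^p j^p. The first block has length p+k ≠ p, so the three block lengths are no longer equal and xy²z ∉ L.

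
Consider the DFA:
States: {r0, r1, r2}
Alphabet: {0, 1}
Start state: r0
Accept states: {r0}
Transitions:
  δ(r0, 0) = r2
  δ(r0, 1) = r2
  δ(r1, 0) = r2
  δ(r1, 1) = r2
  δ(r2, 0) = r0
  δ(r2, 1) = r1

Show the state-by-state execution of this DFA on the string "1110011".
read '1': r0 → r2
  read '1': r2 → r1
  read '1': r1 → r2
  read '0': r2 → r0
  read '0': r0 → r2
  read '1': r2 → r1
  read '1': r1 → r2
r0 -> r2 -> r1 -> r2 -> r0 -> r2 -> r1 -> r2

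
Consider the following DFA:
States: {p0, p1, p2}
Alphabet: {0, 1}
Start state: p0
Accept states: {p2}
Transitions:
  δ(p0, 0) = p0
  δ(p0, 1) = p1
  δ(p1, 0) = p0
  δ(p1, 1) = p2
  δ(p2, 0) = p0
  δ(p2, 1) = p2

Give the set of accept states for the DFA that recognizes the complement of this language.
Complement accept states = All states \ Original accept states
= {p0, p1, p2} \ {p2}
{p0, p1}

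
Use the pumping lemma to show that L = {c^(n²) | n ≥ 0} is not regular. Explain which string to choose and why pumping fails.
Assume L is regular with pumping length p. Idea: pumping adds a fixed amount, but gaps between consecutive squares grow.
Choose s = c^(p²) (length p² ≥ p). By the pumping lemma, s = xyz with |xy| ≤ p, |y| > 0, so |y| = k with 1 ≤ k ≤ p. Then |xy²z| = p²+k. Since p² < p²+k ≤ p²+p < (p+1)², the length p²+k lies strictly between consecutive squares, so it is not a perfect square and xy²z ∉ L.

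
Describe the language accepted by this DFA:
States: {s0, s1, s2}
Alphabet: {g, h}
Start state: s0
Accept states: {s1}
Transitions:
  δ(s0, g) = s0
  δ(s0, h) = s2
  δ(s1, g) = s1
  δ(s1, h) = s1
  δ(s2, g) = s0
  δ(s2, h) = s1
Testing a few strings:
  'g' → reject
  'ggg' → reject
  'ghg' → reject
  'ggh' → reject
State roles: s0=no progress toward hh; s1=substring hh seen; s2=one trailing h
All strings over {g,h} containing the substring hh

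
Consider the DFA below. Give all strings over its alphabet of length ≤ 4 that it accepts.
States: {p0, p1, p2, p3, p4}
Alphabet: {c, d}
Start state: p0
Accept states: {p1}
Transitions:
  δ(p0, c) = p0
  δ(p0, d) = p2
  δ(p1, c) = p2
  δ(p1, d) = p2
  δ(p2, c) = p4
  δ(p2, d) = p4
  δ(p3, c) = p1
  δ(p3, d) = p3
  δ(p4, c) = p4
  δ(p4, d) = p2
None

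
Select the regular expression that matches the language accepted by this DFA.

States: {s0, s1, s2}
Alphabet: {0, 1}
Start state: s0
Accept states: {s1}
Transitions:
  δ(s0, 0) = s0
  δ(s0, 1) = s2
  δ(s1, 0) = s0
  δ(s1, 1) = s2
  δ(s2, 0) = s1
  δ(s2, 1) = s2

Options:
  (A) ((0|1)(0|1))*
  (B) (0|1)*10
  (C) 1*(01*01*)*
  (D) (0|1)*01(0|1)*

Check each option against the DFA on short strings; one disagreement eliminates an option:
  (A) ((0|1)(0|1))*: on ε the DFA stays in s0 and rejects (s0 ∉ Accept), but the regex matches it → eliminate
  (B) (0|1)*10: agrees with the DFA on every string of length ≤ 6
  (C) 1*(01*01*)*: on ε the DFA stays in s0 and rejects (s0 ∉ Accept), but the regex matches it → eliminate
  (D) (0|1)*01(0|1)*: on '01' the DFA goes s0 → s0 → s2 and rejects (s2 ∉ Accept), but the regex matches it → eliminate
Only (B) is consistent with the DFA.
(B) (0|1)*10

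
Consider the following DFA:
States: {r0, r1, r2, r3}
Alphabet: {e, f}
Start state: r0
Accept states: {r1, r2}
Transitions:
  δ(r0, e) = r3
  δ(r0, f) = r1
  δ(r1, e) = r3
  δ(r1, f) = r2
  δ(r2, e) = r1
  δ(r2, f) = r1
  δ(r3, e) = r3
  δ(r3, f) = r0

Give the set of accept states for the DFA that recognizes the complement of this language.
Complement accept states = All states \ Original accept states
= {r0, r1, r2, r3} \ {r1, r2}
{r0, r3}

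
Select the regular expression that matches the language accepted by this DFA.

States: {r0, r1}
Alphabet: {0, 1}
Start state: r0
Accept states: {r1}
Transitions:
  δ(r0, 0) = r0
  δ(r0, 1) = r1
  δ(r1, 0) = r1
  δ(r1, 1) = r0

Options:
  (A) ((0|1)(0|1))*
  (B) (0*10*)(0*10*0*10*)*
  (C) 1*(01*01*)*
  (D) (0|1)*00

Check each option against the DFA on short strings; one disagreement eliminates an option:
  (A) ((0|1)(0|1))*: on ε the DFA stays in r0 and rejects (r0 ∉ Accept), but the regex matches it → eliminate
  (B) (0*10*)(0*10*0*10*)*: agrees with the DFA on every string of length ≤ 6
  (C) 1*(01*01*)*: on ε the DFA stays in r0 and rejects (r0 ∉ Accept), but the regex matches it → eliminate
  (D) (0|1)*00: on '1' the DFA goes r0 → r1 and accepts (r1 ∈ Accept), but the regex does not match it → eliminate
Only (B) is consistent with the DFA.
(B) (0*10*)(0*10*0*10*)*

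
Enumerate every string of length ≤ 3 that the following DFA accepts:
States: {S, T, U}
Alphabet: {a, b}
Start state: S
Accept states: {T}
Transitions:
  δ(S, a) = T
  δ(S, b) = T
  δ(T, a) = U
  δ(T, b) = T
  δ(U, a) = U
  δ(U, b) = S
a, b, ab, bb, abb, bbb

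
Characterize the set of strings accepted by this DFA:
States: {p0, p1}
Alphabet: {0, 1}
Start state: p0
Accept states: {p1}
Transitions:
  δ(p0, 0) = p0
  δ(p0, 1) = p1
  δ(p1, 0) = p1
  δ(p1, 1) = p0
Testing a few strings:
  '10' → accept
  '0' → reject
  '010' → accept
  '100' → accept
State roles: p0=even number of 1's so far; p1=odd number of 1's so far
All binary strings with an odd number of 1's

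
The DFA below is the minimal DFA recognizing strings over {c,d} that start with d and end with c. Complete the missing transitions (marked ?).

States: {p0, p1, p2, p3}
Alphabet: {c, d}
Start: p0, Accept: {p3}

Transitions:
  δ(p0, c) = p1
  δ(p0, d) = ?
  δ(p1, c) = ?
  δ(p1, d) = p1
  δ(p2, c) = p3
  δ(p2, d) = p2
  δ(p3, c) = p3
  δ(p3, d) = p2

From the language and accept set, identify what each state tracks — p0: no input read; p1: started with c (dead); p2: started with d, last symbol d; p3: started with d, last symbol c.
Each missing δ(q, a) is the state matching the new tracked value after reading a.
δ(p0, d) = p2; δ(p1, c) = p1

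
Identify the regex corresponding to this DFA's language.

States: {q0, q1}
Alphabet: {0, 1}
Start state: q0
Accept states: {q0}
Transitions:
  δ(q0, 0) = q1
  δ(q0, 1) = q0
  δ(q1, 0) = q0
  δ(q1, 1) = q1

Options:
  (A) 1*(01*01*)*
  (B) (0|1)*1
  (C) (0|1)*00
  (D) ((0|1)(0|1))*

Check each option against the DFA on short strings; one disagreement eliminates an option:
  (A) 1*(01*01*)*: agrees with the DFA on every string of length ≤ 6
  (B) (0|1)*1: on ε the DFA stays in q0 and accepts (q0 ∈ Accept), but the regex does not match it → eliminate
  (C) (0|1)*00: on ε the DFA stays in q0 and accepts (q0 ∈ Accept), but the regex does not match it → eliminate
  (D) ((0|1)(0|1))*: on '1' the DFA goes q0 → q0 and accepts (q0 ∈ Accept), but the regex does not match it → eliminate
Only (A) is consistent with the DFA.
(A) 1*(01*01*)*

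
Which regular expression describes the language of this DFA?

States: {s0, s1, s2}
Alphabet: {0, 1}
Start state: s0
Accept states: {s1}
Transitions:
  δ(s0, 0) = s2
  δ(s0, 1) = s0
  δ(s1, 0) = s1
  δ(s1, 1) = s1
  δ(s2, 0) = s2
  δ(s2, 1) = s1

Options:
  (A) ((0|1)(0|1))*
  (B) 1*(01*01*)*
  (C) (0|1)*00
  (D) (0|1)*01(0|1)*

Check each option against the DFA on short strings; one disagreement eliminates an option:
  (A) ((0|1)(0|1))*: on ε the DFA stays in s0 and rejects (s0 ∉ Accept), but the regex matches it → eliminate
  (B) 1*(01*01*)*: on ε the DFA stays in s0 and rejects (s0 ∉ Accept), but the regex matches it → eliminate
  (C) (0|1)*00: on '00' the DFA goes s0 → s2 → s2 and rejects (s2 ∉ Accept), but the regex matches it → eliminate
  (D) (0|1)*01(0|1)*: agrees with the DFA on every string of length ≤ 6
Only (D) is consistent with the DFA.
(D) (0|1)*01(0|1)*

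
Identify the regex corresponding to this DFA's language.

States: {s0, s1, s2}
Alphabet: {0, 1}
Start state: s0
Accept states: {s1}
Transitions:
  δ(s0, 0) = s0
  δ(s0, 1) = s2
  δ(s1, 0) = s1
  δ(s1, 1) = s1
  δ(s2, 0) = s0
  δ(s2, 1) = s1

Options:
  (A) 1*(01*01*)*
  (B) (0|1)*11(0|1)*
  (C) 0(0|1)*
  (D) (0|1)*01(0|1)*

Check each option against the DFA on short strings; one disagreement eliminates an option:
  (A) 1*(01*01*)*: on ε the DFA stays in s0 and rejects (s0 ∉ Accept), but the regex matches it → eliminate
  (B) (0|1)*11(0|1)*: agrees with the DFA on every string of length ≤ 6
  (C) 0(0|1)*: on '0' the DFA goes s0 → s0 and rejects (s0 ∉ Accept), but the regex matches it → eliminate
  (D) (0|1)*01(0|1)*: on '01' the DFA goes s0 → s0 → s2 and rejects (s2 ∉ Accept), but the regex matches it → eliminate
Only (B) is consistent with the DFA.
(B) (0|1)*11(0|1)*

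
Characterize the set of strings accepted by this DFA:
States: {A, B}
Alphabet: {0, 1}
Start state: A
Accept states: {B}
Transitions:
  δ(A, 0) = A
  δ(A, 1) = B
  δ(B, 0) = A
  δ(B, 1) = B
Testing a few strings:
  '11' → accept
  '01' → accept
  '1' → accept
  '00' → reject
State roles: A=last symbol not 1; B=last symbol is 1
All binary strings ending with 1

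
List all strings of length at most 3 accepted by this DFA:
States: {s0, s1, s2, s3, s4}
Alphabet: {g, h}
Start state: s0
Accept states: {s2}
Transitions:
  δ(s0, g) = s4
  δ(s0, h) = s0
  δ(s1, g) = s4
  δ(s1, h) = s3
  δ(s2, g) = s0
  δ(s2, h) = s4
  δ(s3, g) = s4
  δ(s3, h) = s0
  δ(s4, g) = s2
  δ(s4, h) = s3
gg, hgg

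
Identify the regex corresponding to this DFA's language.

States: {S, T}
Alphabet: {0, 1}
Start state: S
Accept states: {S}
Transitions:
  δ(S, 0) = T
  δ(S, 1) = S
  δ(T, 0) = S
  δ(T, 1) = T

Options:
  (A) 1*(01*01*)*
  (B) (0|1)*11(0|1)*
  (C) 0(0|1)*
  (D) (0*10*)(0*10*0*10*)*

Check each option against the DFA on short strings; one disagreement eliminates an option:
  (A) 1*(01*01*)*: agrees with the DFA on every string of length ≤ 6
  (B) (0|1)*11(0|1)*: on ε the DFA stays in S and accepts (S ∈ Accept), but the regex does not match it → eliminate
  (C) 0(0|1)*: on ε the DFA stays in S and accepts (S ∈ Accept), but the regex does not match it → eliminate
  (D) (0*10*)(0*10*0*10*)*: on ε the DFA stays in S and accepts (S ∈ Accept), but the regex does not match it → eliminate
Only (A) is consistent with the DFA.
(A) 1*(01*01*)*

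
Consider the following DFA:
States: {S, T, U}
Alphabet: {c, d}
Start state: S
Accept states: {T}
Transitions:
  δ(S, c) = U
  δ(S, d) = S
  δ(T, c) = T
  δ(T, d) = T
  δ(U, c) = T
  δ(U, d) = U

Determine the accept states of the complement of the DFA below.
Complement accept states = All states \ Original accept states
= {S, T, U} \ {T}
{S, U}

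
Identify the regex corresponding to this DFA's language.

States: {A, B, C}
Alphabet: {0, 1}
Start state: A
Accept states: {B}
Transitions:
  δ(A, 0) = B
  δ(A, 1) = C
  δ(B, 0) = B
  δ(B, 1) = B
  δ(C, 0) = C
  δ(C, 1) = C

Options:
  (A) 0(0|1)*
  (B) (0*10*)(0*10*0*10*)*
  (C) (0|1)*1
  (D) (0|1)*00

Check each option against the DFA on short strings; one disagreement eliminates an option:
  (A) 0(0|1)*: agrees with the DFA on every string of length ≤ 6
  (B) (0*10*)(0*10*0*10*)*: on '0' the DFA goes A → B and accepts (B ∈ Accept), but the regex does not match it → eliminate
  (C) (0|1)*1: on '0' the DFA goes A → B and accepts (B ∈ Accept), but the regex does not match it → eliminate
  (D) (0|1)*00: on '0' the DFA goes A → B and accepts (B ∈ Accept), but the regex does not match it → eliminate
Only (A) is consistent with the DFA.
(A) 0(0|1)*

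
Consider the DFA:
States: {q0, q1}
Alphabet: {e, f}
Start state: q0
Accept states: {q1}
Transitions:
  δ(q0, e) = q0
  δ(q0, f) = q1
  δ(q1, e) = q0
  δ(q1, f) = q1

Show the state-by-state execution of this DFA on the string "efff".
read 'e': q0 → q0
  read 'f': q0 → q1
  read 'f': q1 → q1
  read 'f': q1 → q1
q0 -> q0 -> q1 -> q1 -> q1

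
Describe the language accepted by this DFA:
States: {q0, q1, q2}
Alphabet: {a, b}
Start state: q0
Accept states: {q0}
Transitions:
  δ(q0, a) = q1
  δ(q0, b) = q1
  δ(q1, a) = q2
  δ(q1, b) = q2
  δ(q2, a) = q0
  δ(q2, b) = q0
Testing a few strings:
  'baaa' → reject
  'ab' → reject
  'a' → reject
  'baab' → reject
State roles: q0=length ≡ 0 (mod 3); q1=length ≡ 1 (mod 3); q2=length ≡ 2 (mod 3)
All strings over {a,b} whose length is a multiple of 3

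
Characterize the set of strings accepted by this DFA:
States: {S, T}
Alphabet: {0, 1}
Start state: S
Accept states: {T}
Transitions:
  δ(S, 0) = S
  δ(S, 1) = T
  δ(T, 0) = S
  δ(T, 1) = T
Testing a few strings:
  '10' → reject
  '001' → accept
  '110' → reject
  '01' → accept
State roles: S=last symbol not 1; T=last symbol is 1
All binary strings ending with 1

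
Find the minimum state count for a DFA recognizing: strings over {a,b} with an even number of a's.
By Myhill–Nerode, count the distinguishable equivalence classes: two classes — parity of the count of a's.
2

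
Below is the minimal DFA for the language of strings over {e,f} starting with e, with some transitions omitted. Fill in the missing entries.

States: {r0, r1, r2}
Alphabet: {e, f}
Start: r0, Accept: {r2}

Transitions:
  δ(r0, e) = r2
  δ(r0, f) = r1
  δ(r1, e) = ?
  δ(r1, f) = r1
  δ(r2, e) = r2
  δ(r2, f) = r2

From the language and accept set, identify what each state tracks — r0: no input read; r1: started with f (dead); r2: started with e.
Each missing δ(q, a) is the state matching the new tracked value after reading a.
δ(r1, e) = r1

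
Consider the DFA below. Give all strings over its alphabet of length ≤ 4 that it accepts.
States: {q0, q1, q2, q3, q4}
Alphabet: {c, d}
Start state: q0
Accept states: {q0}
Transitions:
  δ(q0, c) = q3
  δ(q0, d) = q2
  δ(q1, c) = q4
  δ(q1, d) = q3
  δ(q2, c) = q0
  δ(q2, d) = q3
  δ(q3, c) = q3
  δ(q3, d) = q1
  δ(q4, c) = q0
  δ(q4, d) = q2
ε, dc, cdcc, dcdc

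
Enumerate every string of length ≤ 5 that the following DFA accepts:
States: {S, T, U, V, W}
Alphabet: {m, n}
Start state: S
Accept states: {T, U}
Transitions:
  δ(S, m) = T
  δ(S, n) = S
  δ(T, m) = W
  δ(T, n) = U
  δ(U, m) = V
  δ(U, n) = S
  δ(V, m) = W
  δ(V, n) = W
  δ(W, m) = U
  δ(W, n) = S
m, mn, nm, mmm, nmn, nnm, mmnm, mnnm, nmmm, nnmn, nnnm, mmmnm, mmnmn, mmnnm, mnmmm, mnmnm, mnnmn, mnnnm, nmmnm, nmnnm, nnmmm, nnnmn, nnnnm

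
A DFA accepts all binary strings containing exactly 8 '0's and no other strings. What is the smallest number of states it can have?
By Myhill–Nerode, count the distinguishable equivalence classes: 10 classes — having seen 0, 1, …, 8, or >8 copies of '0'; the count-8 class is the only accepting one and >8 is dead.
10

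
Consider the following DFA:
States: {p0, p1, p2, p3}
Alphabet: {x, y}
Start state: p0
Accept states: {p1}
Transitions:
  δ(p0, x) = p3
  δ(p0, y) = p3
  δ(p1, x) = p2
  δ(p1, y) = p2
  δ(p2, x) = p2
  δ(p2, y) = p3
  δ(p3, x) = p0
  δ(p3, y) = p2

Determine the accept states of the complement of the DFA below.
Complement accept states = All states \ Original accept states
= {p0, p1, p2, p3} \ {p1}
{p0, p2, p3}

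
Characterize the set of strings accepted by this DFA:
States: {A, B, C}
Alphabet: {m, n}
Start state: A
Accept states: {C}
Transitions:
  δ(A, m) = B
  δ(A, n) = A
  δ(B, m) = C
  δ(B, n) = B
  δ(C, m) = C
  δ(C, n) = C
Testing a few strings:
  'nmm' → accept
  'mmmm' → accept
  'nn' → reject
  'mmn' → accept
State roles: A=zero m's seen; B=one m seen; C=≥ two m's seen
All strings over {m,n} containing at least two m's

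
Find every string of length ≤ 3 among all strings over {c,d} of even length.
ε, cc, cd, dc, dd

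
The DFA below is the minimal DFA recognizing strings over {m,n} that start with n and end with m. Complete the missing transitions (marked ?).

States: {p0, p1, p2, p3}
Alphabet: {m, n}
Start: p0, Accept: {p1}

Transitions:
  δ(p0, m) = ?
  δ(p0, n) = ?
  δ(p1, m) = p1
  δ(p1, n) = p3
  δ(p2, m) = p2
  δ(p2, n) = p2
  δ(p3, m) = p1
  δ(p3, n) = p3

From the language and accept set, identify what each state tracks — p0: no input read; p1: started with n, last symbol m; p2: started with m (dead); p3: started with n, last symbol n.
Each missing δ(q, a) is the state matching the new tracked value after reading a.
δ(p0, m) = p2; δ(p0, n) = p3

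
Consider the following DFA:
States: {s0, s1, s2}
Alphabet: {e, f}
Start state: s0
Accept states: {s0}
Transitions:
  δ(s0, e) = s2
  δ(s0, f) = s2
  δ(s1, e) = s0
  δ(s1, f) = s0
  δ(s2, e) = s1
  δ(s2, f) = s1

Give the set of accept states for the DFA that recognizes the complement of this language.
Complement accept states = All states \ Original accept states
= {s0, s1, s2} \ {s0}
{s1, s2}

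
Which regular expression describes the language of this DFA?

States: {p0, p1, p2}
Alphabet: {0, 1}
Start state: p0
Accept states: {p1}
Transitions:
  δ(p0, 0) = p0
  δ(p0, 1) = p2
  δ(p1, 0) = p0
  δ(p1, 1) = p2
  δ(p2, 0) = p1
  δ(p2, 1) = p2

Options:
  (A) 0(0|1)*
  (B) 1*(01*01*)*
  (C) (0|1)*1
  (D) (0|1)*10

Check each option against the DFA on short strings; one disagreement eliminates an option:
  (A) 0(0|1)*: on '0' the DFA goes p0 → p0 and rejects (p0 ∉ Accept), but the regex matches it → eliminate
  (B) 1*(01*01*)*: on ε the DFA stays in p0 and rejects (p0 ∉ Accept), but the regex matches it → eliminate
  (C) (0|1)*1: on '1' the DFA goes p0 → p2 and rejects (p2 ∉ Accept), but the regex matches it → eliminate
  (D) (0|1)*10: agrees with the DFA on every string of length ≤ 6
Only (D) is consistent with the DFA.
(D) (0|1)*10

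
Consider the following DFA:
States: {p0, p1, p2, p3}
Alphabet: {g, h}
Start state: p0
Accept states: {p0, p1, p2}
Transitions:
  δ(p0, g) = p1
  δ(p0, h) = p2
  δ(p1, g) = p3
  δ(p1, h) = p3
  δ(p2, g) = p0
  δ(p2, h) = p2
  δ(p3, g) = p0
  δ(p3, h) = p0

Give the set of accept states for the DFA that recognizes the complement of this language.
Complement accept states = All states \ Original accept states
= {p0, p1, p2, p3} \ {p0, p1, p2}
{p3}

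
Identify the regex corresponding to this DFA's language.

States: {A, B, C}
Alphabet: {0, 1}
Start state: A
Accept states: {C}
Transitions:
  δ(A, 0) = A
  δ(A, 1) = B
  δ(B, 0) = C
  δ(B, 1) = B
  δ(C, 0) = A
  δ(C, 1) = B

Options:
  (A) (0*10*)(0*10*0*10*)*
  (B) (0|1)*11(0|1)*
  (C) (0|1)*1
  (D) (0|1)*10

Check each option against the DFA on short strings; one disagreement eliminates an option:
  (A) (0*10*)(0*10*0*10*)*: on '1' the DFA goes A → B and rejects (B ∉ Accept), but the regex matches it → eliminate
  (B) (0|1)*11(0|1)*: on '10' the DFA goes A → B → C and accepts (C ∈ Accept), but the regex does not match it → eliminate
  (C) (0|1)*1: on '1' the DFA goes A → B and rejects (B ∉ Accept), but the regex matches it → eliminate
  (D) (0|1)*10: agrees with the DFA on every string of length ≤ 6
Only (D) is consistent with the DFA.
(D) (0|1)*10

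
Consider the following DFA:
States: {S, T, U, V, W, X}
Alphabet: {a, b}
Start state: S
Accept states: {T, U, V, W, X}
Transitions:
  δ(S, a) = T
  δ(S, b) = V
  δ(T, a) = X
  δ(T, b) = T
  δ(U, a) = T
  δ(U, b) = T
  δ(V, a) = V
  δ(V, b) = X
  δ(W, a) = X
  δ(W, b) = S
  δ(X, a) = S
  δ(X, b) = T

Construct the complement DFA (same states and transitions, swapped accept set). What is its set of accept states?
Complement accept states = All states \ Original accept states
= {S, T, U, V, W, X} \ {T, U, V, W, X}
{S}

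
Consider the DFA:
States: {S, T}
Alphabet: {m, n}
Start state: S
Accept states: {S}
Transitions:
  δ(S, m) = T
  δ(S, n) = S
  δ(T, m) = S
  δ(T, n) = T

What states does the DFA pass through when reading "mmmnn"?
read 'm': S → T
  read 'm': T → S
  read 'm': S → T
  read 'n': T → T
  read 'n': T → T
S -> T -> S -> T -> T -> T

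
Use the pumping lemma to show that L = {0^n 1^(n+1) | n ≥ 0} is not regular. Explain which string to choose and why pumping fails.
Assume L is regular with pumping length p. Idea: pumping the 0-block breaks the fixed offset of 1.
Choose s = 0^p 1^(p+1) ∈ L. By the pumping lemma, s = xyz with |xy| ≤ p, |y| > 0, so y = 0^k with k ≥ 1. Then xy²z = 0^(p+k) 1^(p+1). For this to be in L we would need p+1 = (p+k)+1, i.e. k = 0, contradicting k ≥ 1. So xy²z ∉ L.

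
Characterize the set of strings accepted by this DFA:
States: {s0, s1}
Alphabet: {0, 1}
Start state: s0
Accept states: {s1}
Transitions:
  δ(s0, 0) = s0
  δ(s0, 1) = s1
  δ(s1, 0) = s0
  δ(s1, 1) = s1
Testing a few strings:
  '000' → reject
  '101' → accept
  '010' → reject
  '01' → accept
State roles: s0=last symbol not 1; s1=last symbol is 1
All binary strings ending with 1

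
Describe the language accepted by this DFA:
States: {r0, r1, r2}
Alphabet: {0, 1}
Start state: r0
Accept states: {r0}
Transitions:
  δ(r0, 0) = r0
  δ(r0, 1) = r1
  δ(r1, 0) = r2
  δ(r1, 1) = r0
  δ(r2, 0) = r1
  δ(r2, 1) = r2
Testing a few strings:
  '0' → accept
  '111' → reject
  '1110' → reject
  '110' → accept
State roles: r0=value ≡ 0 (mod 3); r1=value ≡ 1 (mod 3); r2=value ≡ 2 (mod 3)
All binary strings representing a multiple of 3 (read in base 2; leading zeros allowed and ε counts as 0)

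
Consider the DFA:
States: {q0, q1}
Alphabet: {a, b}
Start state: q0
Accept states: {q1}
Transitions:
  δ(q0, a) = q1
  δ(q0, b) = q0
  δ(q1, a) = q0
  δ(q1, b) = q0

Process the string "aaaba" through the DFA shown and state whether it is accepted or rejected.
Processing string "aaaba":
  q0 --a--> q1
  q1 --a--> q0
  q0 --a--> q1
  q1 --b--> q0
  q0 --a--> q1
Final state: q1
Accept states: {q1}
Yes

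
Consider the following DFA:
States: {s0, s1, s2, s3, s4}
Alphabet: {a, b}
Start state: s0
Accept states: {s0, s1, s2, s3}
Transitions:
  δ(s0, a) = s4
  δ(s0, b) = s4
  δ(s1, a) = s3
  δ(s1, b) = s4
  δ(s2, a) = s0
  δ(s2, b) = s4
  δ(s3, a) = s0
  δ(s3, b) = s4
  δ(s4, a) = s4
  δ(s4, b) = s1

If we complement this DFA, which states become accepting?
Complement accept states = All states \ Original accept states
= {s0, s1, s2, s3, s4} \ {s0, s1, s2, s3}
{s4}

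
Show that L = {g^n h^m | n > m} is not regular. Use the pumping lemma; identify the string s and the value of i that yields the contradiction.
Assume L is regular with pumping length p. Idea: pumping down the g-block drops the g-count to at most the h-count.
Choose s = g^(p+1) h^p ∈ L (|s| = 2p+1 ≥ p). By the pumping lemma, s = xyz with |xy| ≤ p, |y| > 0, so y = g^k with k ≥ 1. Take i = 0: xz = g^(p+1−k) h^p. Since k ≥ 1, p+1−k ≤ p, so the number of g's is no longer strictly greater than the number of h's, hence xz ∉ L.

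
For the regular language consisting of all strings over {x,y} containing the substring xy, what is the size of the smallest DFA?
By Myhill–Nerode, count the distinguishable equivalence classes: three classes — no x yet / x seen but no xy / xy seen.
3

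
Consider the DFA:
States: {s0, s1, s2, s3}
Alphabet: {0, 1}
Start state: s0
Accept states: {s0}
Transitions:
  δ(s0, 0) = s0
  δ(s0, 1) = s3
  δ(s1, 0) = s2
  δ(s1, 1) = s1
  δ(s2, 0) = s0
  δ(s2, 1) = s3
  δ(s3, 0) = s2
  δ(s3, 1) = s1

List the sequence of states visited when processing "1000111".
read '1': s0 → s3
  read '0': s3 → s2
  read '0': s2 → s0
  read '0': s0 → s0
  read '1': s0 → s3
  read '1': s3 → s1
  read '1': s1 → s1
s0 -> s3 -> s2 -> s0 -> s0 -> s3 -> s1 -> s1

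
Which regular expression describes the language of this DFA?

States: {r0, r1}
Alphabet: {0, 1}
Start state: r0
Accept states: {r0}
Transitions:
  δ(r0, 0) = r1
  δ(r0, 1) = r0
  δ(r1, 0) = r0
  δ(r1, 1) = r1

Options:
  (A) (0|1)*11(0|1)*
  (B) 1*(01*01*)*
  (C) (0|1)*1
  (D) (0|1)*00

Check each option against the DFA on short strings; one disagreement eliminates an option:
  (A) (0|1)*11(0|1)*: on ε the DFA stays in r0 and accepts (r0 ∈ Accept), but the regex does not match it → eliminate
  (B) 1*(01*01*)*: agrees with the DFA on every string of length ≤ 6
  (C) (0|1)*1: on ε the DFA stays in r0 and accepts (r0 ∈ Accept), but the regex does not match it → eliminate
  (D) (0|1)*00: on ε the DFA stays in r0 and accepts (r0 ∈ Accept), but the regex does not match it → eliminate
Only (B) is consistent with the DFA.
(B) 1*(01*01*)*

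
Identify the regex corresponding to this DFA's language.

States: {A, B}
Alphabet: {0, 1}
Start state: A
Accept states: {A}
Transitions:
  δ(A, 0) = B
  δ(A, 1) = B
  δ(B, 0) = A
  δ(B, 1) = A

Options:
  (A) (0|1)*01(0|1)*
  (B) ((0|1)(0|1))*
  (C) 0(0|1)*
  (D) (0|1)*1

Check each option against the DFA on short strings; one disagreement eliminates an option:
  (A) (0|1)*01(0|1)*: on ε the DFA stays in A and accepts (A ∈ Accept), but the regex does not match it → eliminate
  (B) ((0|1)(0|1))*: agrees with the DFA on every string of length ≤ 6
  (C) 0(0|1)*: on ε the DFA stays in A and accepts (A ∈ Accept), but the regex does not match it → eliminate
  (D) (0|1)*1: on ε the DFA stays in A and accepts (A ∈ Accept), but the regex does not match it → eliminate
Only (B) is consistent with the DFA.
(B) ((0|1)(0|1))*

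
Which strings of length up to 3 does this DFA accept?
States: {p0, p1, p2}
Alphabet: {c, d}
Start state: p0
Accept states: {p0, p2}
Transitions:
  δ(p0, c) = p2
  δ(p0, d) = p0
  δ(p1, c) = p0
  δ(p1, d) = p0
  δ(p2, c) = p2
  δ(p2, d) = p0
ε, c, d, cc, cd, dc, dd, ccc, ccd, cdc, cdd, dcc, dcd, ddc, ddd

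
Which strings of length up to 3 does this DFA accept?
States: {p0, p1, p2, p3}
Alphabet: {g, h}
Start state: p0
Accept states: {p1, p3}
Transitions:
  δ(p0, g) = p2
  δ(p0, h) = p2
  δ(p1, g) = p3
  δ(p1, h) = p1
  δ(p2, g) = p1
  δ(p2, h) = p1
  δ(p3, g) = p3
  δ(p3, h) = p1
gg, gh, hg, hh, ggg, ggh, ghg, ghh, hgg, hgh, hhg, hhh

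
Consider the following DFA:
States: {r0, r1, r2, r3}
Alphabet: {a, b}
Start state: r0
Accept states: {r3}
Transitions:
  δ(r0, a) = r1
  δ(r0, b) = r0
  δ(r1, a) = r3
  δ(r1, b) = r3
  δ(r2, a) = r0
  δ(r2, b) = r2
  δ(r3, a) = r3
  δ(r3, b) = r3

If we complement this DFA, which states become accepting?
Complement accept states = All states \ Original accept states
= {r0, r1, r2, r3} \ {r3}
{r0, r1, r2}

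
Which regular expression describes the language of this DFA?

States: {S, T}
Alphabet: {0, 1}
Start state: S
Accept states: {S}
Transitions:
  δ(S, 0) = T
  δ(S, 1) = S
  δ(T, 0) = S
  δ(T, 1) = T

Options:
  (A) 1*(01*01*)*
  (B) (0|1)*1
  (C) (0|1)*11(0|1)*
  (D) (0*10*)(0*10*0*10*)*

Check each option against the DFA on short strings; one disagreement eliminates an option:
  (A) 1*(01*01*)*: agrees with the DFA on every string of length ≤ 6
  (B) (0|1)*1: on ε the DFA stays in S and accepts (S ∈ Accept), but the regex does not match it → eliminate
  (C) (0|1)*11(0|1)*: on ε the DFA stays in S and accepts (S ∈ Accept), but the regex does not match it → eliminate
  (D) (0*10*)(0*10*0*10*)*: on ε the DFA stays in S and accepts (S ∈ Accept), but the regex does not match it → eliminate
Only (A) is consistent with the DFA.
(A) 1*(01*01*)*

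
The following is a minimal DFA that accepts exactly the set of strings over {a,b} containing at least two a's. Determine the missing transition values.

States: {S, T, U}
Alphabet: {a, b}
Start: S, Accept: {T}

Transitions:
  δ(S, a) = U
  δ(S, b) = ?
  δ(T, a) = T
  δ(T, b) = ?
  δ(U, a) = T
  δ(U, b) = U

From the language and accept set, identify what each state tracks — S: zero a's seen; T: ≥ two a's seen; U: one a seen.
Each missing δ(q, a) is the state matching the new tracked value after reading a.
δ(S, b) = S; δ(T, b) = T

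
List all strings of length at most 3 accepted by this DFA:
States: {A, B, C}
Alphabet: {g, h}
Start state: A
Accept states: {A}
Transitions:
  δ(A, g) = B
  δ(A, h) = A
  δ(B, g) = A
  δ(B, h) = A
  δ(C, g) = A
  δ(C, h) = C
ε, h, gg, gh, hh, ggh, ghh, hgg, hgh, hhh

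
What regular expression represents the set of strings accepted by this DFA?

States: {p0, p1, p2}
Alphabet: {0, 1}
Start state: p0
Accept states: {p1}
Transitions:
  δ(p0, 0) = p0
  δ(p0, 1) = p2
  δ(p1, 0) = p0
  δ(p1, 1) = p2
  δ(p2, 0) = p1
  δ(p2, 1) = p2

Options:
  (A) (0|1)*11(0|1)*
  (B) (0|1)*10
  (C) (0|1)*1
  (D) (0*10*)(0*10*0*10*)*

Check each option against the DFA on short strings; one disagreement eliminates an option:
  (A) (0|1)*11(0|1)*: on '10' the DFA goes p0 → p2 → p1 and accepts (p1 ∈ Accept), but the regex does not match it → eliminate
  (B) (0|1)*10: agrees with the DFA on every string of length ≤ 6
  (C) (0|1)*1: on '1' the DFA goes p0 → p2 and rejects (p2 ∉ Accept), but the regex matches it → eliminate
  (D) (0*10*)(0*10*0*10*)*: on '1' the DFA goes p0 → p2 and rejects (p2 ∉ Accept), but the regex matches it → eliminate
Only (B) is consistent with the DFA.
(B) (0|1)*10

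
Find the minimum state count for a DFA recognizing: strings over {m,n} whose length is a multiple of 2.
By Myhill–Nerode, count the distinguishable equivalence classes: 2 classes — one per residue of the length mod 2; class i is distinguished from class j by any string of length (2 − i) mod 2.
2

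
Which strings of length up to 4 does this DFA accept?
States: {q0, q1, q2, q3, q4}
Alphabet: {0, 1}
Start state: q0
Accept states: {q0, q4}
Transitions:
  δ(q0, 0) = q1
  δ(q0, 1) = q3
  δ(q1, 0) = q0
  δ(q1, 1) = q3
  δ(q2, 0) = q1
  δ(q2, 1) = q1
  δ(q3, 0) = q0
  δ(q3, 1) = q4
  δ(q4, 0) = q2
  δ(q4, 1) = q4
ε, 00, 10, 11, 010, 011, 111, 0000, 0010, 0011, 0111, 1000, 1010, 1011, 1111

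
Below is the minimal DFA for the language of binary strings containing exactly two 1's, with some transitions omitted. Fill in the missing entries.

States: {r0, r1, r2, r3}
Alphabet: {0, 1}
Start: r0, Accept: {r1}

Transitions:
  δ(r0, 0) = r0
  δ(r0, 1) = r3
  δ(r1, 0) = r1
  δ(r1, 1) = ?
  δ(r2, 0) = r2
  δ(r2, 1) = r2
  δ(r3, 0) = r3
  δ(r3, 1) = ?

From the language and accept set, identify what each state tracks — r0: zero 1's; r1: two 1's; r2: ≥ three 1's (dead); r3: one 1.
Each missing δ(q, a) is the state matching the new tracked value after reading a.
δ(r1, 1) = r2; δ(r3, 1) = r1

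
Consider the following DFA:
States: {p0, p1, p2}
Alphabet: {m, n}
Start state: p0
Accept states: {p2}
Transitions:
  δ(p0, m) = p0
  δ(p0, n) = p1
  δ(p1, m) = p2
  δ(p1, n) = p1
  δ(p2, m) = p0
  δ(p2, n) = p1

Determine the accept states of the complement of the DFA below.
Complement accept states = All states \ Original accept states
= {p0, p1, p2} \ {p2}
{p0, p1}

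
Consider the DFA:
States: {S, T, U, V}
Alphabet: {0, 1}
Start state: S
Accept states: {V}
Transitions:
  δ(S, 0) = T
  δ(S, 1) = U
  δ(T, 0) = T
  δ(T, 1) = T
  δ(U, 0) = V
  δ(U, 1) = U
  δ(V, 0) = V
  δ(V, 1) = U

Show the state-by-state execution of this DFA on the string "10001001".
read '1': S → U
  read '0': U → V
  read '0': V → V
  read '0': V → V
  read '1': V → U
  read '0': U → V
  read '0': V → V
  read '1': V → U
S -> U -> V -> V -> V -> U -> V -> V -> U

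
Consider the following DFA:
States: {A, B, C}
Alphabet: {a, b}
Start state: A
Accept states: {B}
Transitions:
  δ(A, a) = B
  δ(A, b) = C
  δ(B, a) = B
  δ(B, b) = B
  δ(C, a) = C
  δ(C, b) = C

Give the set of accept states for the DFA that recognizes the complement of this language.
Complement accept states = All states \ Original accept states
= {A, B, C} \ {B}
{A, C}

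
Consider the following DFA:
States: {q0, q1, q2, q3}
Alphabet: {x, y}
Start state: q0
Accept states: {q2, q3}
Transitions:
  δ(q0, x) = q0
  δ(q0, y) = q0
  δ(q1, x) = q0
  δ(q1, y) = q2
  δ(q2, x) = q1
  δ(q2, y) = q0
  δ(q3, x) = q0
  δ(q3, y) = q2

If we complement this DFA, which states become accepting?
Complement accept states = All states \ Original accept states
= {q0, q1, q2, q3} \ {q2, q3}
{q0, q1}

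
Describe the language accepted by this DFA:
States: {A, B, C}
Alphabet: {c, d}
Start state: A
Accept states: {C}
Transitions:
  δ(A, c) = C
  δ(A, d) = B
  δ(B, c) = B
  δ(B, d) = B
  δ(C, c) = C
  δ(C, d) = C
Testing a few strings:
  'dc' → reject
  'd' → reject
  'c' → accept
  'dcc' → reject
State roles: A=no input read; B=started with d (dead); C=started with c
All strings over {c,d} starting with c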